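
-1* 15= -15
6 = 6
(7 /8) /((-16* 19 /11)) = -77 /2432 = -0.03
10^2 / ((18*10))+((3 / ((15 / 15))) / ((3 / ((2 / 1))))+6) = 77 / 9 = 8.56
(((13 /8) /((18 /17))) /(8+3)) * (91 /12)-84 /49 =-87319 /133056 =-0.66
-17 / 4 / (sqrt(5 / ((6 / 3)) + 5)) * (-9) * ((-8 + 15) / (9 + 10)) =357 * sqrt(30) / 380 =5.15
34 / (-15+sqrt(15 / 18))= -612 / 269 -34*sqrt(30) / 1345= -2.41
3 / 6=1 / 2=0.50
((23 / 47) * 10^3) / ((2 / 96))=23489.36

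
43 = 43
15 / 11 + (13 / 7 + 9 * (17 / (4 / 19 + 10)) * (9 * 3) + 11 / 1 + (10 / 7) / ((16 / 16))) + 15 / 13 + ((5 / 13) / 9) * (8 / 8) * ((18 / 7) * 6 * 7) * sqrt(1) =82726849 / 194194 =426.00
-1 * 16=-16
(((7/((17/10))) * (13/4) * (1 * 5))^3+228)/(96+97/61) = 718793999407/233976712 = 3072.07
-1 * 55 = -55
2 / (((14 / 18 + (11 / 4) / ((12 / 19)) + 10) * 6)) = 48 / 2179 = 0.02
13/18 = 0.72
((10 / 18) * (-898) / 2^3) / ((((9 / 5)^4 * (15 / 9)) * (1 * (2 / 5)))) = -1403125 / 157464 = -8.91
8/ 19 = 0.42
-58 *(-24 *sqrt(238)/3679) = 1392 *sqrt(238)/3679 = 5.84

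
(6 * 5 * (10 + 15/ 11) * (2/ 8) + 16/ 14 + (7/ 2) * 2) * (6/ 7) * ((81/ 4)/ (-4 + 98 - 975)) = -3494097/ 1899436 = -1.84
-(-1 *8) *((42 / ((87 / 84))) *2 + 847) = 215320 / 29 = 7424.83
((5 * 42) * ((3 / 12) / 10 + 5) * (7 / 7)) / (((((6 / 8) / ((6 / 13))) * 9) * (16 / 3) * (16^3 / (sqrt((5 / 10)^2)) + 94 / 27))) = 37989 / 23012912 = 0.00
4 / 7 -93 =-647 / 7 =-92.43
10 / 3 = 3.33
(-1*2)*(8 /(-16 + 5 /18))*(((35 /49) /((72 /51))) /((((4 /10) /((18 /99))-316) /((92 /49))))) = -0.00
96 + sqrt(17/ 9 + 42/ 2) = sqrt(206)/ 3 + 96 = 100.78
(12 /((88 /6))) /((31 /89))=801 /341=2.35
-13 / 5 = -2.60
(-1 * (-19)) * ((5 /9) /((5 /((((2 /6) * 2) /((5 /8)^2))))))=2432 /675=3.60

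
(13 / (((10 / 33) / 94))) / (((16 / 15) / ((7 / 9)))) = 47047 / 16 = 2940.44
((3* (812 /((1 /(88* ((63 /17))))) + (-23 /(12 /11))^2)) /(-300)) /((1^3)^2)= -129867397 /48960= -2652.52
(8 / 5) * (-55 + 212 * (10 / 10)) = 251.20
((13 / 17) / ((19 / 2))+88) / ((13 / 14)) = 398300 / 4199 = 94.86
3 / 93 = 1 / 31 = 0.03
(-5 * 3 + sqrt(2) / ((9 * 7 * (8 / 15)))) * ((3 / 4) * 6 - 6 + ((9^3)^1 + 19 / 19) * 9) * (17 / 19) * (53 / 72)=-19727395 / 304 + 19727395 * sqrt(2) / 153216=-64710.66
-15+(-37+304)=252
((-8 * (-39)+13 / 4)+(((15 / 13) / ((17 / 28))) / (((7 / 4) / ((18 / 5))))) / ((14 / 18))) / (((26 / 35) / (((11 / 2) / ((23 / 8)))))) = 824.79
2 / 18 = 1 / 9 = 0.11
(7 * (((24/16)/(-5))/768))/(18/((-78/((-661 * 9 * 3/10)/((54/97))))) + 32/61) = -5551/1502941568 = -0.00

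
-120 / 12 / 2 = -5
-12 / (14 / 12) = -72 / 7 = -10.29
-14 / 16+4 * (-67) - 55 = -323.88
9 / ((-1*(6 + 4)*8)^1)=-9 / 80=-0.11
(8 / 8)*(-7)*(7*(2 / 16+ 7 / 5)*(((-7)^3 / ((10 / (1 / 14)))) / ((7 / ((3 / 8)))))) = 62769 / 6400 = 9.81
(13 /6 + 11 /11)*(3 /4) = 19 /8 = 2.38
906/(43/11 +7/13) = 21593/106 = 203.71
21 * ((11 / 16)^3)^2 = 37202781 / 16777216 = 2.22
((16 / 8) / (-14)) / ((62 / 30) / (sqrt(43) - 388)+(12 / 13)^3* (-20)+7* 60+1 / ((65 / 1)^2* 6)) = -508281047758748550 / 1438358710643805142451 - 17265124500* sqrt(43) / 1438358710643805142451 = -0.00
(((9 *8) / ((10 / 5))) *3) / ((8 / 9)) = 243 / 2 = 121.50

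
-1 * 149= -149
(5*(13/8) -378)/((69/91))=-269269/552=-487.81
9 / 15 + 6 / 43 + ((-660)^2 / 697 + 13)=95712938 / 149855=638.70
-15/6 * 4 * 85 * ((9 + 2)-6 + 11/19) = -90100/19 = -4742.11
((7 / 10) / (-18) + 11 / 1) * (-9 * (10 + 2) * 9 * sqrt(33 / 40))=-53271 * sqrt(330) / 100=-9677.16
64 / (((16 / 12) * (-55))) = -48 / 55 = -0.87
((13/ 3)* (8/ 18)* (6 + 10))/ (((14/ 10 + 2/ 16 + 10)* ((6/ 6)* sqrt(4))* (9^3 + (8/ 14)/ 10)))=582400/ 317610099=0.00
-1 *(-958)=958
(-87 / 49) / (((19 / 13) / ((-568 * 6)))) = 3854448 / 931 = 4140.12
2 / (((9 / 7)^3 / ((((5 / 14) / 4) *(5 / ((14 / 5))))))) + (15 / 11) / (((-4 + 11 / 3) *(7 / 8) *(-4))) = 592255 / 449064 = 1.32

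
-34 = -34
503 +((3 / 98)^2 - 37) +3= 4504285 / 9604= 469.00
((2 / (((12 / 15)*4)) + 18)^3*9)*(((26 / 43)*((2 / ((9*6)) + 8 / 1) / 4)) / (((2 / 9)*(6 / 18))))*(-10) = -419927585805 / 44032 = -9536872.86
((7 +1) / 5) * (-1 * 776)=-6208 / 5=-1241.60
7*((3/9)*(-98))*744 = -170128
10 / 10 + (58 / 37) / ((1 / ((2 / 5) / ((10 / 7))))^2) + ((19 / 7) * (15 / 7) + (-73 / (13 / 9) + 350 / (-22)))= -9642543606 / 162036875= -59.51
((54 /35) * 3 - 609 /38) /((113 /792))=-6002964 /75145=-79.89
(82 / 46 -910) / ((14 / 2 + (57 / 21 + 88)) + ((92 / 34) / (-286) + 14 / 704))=-11374979616 / 1223954315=-9.29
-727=-727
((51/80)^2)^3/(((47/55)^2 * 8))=2129150823921/185304350720000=0.01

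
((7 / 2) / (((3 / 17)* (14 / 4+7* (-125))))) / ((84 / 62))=-527 / 31374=-0.02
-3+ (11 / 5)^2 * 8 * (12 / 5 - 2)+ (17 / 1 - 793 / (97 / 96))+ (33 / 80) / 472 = -69164594791 / 91568000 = -755.34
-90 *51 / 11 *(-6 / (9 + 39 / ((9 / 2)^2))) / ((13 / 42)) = 6246072 / 8437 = 740.32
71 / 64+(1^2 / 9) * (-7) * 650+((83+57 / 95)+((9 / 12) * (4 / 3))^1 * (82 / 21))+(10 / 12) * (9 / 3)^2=-8254339 / 20160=-409.44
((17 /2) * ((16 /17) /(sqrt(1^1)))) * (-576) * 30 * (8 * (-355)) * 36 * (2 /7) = 28267315200 /7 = 4038187885.71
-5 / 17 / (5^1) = -1 / 17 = -0.06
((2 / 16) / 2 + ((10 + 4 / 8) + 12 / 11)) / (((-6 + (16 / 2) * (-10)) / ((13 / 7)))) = -3809 / 15136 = -0.25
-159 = -159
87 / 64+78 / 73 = 11343 / 4672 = 2.43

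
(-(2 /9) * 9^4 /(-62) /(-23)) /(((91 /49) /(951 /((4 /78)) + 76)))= -190040823 /18538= -10251.42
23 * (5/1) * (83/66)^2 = 792235/4356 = 181.87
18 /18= 1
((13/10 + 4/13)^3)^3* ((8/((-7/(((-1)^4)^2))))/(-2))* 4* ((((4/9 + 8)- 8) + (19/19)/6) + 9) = 131632363157333105943997/83510432562375000000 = 1576.24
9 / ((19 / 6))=54 / 19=2.84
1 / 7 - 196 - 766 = -6733 / 7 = -961.86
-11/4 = -2.75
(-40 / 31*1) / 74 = -20 / 1147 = -0.02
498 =498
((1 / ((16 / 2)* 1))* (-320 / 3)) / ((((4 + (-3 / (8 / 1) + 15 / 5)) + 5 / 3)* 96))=-10 / 597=-0.02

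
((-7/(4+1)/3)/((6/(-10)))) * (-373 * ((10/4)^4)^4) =-675467567.31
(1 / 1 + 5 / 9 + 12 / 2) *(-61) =-4148 / 9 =-460.89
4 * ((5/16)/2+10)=325/8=40.62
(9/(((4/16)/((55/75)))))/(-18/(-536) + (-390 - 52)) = -35376/592235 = -0.06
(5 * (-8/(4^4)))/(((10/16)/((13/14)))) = -0.23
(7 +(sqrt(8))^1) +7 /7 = 2 * sqrt(2) +8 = 10.83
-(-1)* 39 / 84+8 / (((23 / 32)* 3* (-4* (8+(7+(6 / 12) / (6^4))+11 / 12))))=10787555 / 26569508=0.41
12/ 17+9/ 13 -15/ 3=-796/ 221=-3.60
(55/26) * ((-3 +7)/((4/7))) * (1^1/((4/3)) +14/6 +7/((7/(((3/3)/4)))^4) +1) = 59160805/978432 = 60.46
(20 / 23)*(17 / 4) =85 / 23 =3.70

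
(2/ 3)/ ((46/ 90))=30/ 23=1.30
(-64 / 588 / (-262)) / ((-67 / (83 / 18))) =-332 / 11611971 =-0.00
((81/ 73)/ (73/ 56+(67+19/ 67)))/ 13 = 303912/ 244214711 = 0.00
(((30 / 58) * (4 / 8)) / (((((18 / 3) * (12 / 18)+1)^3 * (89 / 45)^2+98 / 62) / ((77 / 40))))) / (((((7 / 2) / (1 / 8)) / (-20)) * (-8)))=414315 / 4572159488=0.00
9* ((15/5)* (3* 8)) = 648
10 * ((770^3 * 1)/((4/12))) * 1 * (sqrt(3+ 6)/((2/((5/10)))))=10271992500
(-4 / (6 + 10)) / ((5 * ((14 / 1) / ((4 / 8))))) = -1 / 560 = -0.00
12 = 12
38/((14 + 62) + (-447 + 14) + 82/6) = -57/515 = -0.11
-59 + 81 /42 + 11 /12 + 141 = 7127 /84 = 84.85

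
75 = 75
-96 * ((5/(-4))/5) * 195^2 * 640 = 584064000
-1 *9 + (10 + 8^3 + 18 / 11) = 5661 / 11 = 514.64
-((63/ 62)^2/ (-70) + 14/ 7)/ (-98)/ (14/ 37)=2823581/ 52739680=0.05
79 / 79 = 1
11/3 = 3.67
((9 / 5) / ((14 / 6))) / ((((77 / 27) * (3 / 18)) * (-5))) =-4374 / 13475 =-0.32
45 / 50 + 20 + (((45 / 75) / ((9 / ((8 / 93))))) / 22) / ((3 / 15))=641461 / 30690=20.90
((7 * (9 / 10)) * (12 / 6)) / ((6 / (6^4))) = 2721.60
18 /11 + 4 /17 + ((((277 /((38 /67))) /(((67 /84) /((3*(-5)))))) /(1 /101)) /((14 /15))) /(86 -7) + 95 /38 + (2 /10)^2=-176507926501 /14034350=-12576.85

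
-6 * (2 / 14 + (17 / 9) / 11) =-1.89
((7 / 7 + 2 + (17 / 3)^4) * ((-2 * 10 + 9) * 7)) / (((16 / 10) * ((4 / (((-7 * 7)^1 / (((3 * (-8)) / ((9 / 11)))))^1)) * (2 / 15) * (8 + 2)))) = -35913815 / 2304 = -15587.59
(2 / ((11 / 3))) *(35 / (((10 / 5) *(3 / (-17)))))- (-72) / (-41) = -25187 / 451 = -55.85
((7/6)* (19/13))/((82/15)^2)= 9975/174824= 0.06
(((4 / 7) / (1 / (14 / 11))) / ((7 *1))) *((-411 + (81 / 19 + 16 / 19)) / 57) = -61696 / 83391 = -0.74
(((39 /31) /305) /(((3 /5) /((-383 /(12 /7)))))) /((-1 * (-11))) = -34853 /249612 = -0.14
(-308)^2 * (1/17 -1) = -1517824/17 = -89283.76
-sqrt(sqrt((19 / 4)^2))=-sqrt(19) / 2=-2.18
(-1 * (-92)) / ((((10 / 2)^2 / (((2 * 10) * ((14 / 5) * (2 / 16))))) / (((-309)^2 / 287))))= 8784252 / 1025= 8570.00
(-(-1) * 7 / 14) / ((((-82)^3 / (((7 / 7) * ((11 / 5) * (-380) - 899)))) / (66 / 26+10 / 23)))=1542415 / 329718064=0.00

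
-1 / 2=-0.50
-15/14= -1.07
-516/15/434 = -86/1085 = -0.08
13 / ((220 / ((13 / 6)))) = 169 / 1320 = 0.13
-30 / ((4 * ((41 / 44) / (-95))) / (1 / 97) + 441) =-15675 / 228434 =-0.07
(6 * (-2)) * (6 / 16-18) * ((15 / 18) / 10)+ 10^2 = 941 / 8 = 117.62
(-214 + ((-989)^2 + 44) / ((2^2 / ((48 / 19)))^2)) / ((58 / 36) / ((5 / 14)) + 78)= 6335032770 / 1340393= 4726.25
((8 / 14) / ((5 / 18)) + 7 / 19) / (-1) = -1613 / 665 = -2.43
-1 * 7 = -7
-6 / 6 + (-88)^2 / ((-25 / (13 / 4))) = -25193 / 25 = -1007.72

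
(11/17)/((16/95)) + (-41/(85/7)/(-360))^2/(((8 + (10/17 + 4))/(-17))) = 45283674727/11787120000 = 3.84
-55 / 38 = -1.45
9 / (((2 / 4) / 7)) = 126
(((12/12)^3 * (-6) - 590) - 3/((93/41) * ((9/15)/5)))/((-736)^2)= -56453/50377728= -0.00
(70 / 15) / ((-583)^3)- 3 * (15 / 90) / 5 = -594466001 / 5944658610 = -0.10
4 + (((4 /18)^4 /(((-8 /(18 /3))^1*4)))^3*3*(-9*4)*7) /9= 13947137632 /3486784401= 4.00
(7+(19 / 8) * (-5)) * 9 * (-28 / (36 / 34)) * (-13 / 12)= -20111 / 16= -1256.94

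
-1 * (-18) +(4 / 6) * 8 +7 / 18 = 427 / 18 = 23.72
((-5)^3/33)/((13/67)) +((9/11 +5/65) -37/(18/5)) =-74401/2574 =-28.90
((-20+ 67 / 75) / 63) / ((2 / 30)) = -1433 / 315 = -4.55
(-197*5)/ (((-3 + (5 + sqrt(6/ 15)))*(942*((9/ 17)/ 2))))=-1.50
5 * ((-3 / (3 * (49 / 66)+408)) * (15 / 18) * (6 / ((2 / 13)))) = -429 / 361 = -1.19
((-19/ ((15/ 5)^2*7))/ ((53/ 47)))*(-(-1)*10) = -8930/ 3339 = -2.67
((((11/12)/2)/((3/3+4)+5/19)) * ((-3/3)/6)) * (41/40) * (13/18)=-111397/10368000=-0.01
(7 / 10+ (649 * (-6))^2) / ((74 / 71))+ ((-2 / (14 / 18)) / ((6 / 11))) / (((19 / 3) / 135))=1431854551481 / 98420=14548410.40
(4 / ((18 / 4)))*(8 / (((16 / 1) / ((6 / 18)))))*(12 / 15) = 16 / 135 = 0.12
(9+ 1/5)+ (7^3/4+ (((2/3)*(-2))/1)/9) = 51193/540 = 94.80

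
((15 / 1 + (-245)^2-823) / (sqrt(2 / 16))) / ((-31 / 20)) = -2368680* sqrt(2) / 31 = -108058.69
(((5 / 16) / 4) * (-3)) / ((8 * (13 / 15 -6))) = 225 / 39424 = 0.01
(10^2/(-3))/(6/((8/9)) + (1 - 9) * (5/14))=-8.56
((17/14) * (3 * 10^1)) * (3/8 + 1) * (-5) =-14025/56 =-250.45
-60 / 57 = -20 / 19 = -1.05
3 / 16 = 0.19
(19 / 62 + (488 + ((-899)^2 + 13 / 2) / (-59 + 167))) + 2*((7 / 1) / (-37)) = 7971.33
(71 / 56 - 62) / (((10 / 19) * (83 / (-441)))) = 4070997 / 6640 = 613.10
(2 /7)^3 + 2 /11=774 /3773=0.21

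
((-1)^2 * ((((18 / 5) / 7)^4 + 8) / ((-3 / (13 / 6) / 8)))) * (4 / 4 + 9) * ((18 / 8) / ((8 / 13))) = -511646486 / 300125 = -1704.78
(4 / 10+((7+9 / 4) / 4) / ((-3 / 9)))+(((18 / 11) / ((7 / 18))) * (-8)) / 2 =-143951 / 6160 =-23.37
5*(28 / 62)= 70 / 31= 2.26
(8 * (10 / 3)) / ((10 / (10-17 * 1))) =-56 / 3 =-18.67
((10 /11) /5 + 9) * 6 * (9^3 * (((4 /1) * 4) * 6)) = 42410304 /11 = 3855482.18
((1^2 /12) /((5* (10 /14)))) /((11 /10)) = 7 /330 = 0.02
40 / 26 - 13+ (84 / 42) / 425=-11.46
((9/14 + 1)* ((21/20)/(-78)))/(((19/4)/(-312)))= 138/95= 1.45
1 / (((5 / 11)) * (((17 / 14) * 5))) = 154 / 425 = 0.36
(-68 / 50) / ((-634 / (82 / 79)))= 1394 / 626075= 0.00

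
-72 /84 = -6 /7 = -0.86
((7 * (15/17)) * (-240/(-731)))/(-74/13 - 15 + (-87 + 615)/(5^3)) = -5850000/47508421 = -0.12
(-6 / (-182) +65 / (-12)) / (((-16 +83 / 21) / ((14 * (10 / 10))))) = 41153 / 6578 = 6.26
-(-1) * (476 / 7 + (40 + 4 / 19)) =2056 / 19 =108.21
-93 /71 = -1.31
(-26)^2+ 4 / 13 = 8792 / 13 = 676.31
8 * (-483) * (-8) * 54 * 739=1233574272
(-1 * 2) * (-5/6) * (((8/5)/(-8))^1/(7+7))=-1/42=-0.02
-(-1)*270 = 270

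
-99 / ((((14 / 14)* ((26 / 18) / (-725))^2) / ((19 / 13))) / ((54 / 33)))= -131047773750 / 2197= -59648508.76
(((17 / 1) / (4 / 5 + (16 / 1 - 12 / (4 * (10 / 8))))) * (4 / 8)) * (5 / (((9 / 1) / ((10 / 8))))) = 2125 / 5184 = 0.41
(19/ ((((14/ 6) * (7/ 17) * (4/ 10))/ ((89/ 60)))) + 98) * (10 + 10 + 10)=1007445/ 196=5140.03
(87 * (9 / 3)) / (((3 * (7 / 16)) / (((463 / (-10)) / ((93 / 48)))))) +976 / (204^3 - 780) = -10942103300188 / 2302609785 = -4752.04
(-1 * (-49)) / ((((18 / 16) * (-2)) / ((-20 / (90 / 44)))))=17248 / 81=212.94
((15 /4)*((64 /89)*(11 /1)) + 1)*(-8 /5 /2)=-24.53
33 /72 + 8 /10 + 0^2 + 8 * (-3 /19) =-11 /2280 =-0.00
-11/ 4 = -2.75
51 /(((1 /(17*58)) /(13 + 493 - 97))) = 20566974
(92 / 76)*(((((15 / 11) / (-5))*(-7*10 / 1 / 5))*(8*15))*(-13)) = -7210.33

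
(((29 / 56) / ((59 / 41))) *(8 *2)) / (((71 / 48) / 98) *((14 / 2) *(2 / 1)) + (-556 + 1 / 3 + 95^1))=-38048 / 3042689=-0.01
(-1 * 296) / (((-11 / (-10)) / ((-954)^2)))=-2693943360 / 11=-244903941.82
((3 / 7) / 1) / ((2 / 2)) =3 / 7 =0.43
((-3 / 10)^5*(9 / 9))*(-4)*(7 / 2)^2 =11907 / 100000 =0.12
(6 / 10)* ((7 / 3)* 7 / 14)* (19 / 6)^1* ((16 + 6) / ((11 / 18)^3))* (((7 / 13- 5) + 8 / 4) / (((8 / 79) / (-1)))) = 40851216 / 7865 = 5194.05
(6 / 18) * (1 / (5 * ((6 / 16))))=0.18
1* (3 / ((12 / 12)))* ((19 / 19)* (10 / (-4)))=-15 / 2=-7.50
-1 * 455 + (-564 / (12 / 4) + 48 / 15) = -3199 / 5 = -639.80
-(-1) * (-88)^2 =7744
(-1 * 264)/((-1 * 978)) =44/163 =0.27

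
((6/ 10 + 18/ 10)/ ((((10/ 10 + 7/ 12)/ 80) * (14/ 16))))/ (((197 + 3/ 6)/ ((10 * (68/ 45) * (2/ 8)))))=139264/ 52535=2.65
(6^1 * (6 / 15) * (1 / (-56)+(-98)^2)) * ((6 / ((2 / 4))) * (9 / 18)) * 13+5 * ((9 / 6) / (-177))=7425184163 / 4130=1797865.41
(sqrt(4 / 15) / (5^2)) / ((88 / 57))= 19*sqrt(15) / 5500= 0.01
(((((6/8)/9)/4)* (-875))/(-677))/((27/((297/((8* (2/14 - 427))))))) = -67375/776784384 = -0.00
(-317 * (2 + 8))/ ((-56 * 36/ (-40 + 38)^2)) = 1585/ 252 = 6.29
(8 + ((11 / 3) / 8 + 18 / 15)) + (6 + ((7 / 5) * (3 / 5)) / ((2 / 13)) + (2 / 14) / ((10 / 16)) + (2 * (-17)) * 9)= -1195543 / 4200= -284.65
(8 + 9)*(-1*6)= -102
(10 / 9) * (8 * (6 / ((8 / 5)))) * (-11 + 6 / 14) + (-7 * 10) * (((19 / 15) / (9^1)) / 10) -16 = -369.37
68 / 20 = 17 / 5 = 3.40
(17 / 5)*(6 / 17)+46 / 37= 452 / 185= 2.44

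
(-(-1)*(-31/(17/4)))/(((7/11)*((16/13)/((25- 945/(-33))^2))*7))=-35071075/9163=-3827.47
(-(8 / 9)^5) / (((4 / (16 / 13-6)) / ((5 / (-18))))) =-1269760 / 6908733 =-0.18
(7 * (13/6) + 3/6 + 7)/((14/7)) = 34/3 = 11.33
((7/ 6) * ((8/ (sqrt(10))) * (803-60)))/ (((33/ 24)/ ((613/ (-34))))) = -25505704 * sqrt(10)/ 2805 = -28754.41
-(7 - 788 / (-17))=-53.35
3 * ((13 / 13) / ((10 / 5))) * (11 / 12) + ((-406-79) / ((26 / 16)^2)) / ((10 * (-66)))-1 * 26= -1086253 / 44616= -24.35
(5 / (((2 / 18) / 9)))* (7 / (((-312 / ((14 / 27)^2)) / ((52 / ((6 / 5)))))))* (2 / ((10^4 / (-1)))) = 343 / 16200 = 0.02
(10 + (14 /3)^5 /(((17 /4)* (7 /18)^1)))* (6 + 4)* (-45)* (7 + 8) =-154811500 /17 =-9106558.82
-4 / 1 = -4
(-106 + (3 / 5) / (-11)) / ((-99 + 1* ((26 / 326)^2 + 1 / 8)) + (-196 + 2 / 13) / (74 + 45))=1917995067352 / 1817801703355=1.06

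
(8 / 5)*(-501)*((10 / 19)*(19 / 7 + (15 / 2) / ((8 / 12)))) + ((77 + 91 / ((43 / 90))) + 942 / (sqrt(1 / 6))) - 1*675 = -36023944 / 5719 + 942*sqrt(6) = -3991.57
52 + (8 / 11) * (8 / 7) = 52.83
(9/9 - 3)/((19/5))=-10/19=-0.53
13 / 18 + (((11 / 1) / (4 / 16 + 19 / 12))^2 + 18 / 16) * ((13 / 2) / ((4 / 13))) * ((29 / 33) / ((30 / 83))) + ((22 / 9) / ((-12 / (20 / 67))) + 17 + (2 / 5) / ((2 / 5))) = 2229216781 / 1157760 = 1925.46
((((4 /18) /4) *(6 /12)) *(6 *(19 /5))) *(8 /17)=76 /255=0.30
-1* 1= -1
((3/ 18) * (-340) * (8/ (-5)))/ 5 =272/ 15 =18.13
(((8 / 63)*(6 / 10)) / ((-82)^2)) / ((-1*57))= -0.00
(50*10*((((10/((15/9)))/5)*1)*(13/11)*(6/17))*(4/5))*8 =299520/187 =1601.71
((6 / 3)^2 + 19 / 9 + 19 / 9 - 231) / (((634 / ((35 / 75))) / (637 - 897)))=42.63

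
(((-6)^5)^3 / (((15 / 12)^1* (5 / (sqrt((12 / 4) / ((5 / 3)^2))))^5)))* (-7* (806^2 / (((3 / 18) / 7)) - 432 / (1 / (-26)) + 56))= 6287305549137416552448* sqrt(3) / 390625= 27878227593768309.40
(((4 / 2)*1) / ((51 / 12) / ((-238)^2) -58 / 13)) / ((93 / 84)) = -9702784 / 23963341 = -0.40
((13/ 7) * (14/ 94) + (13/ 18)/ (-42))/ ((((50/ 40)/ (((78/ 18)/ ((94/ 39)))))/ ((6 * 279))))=48287863/ 77315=624.56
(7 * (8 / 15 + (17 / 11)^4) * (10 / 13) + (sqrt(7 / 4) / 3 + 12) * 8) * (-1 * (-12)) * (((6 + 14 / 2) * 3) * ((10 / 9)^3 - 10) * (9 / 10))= -186171686696 / 395307 - 130832 * sqrt(7) / 27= -483775.02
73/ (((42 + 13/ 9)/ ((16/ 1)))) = 10512/ 391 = 26.88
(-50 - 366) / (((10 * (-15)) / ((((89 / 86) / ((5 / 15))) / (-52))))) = -0.17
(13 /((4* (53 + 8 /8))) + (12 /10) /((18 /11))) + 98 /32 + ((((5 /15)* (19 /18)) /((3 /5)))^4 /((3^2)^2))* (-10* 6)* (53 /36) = 779725793689 /209207064060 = 3.73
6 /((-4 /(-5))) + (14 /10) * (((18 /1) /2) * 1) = 201 /10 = 20.10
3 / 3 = 1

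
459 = 459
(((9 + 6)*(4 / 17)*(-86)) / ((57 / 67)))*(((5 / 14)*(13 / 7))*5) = -18726500 / 15827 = -1183.20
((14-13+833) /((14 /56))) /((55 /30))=20016 /11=1819.64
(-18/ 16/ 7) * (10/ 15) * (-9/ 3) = 9/ 28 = 0.32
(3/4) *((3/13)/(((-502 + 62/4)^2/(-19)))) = -0.00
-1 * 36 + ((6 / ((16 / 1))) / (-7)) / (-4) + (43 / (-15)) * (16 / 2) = -197971 / 3360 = -58.92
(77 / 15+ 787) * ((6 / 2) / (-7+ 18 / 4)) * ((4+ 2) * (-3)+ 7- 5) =380224 / 25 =15208.96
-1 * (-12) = 12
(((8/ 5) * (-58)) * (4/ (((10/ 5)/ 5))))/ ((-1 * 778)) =464/ 389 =1.19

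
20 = 20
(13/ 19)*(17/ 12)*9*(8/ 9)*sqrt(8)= 884*sqrt(2)/ 57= 21.93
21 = 21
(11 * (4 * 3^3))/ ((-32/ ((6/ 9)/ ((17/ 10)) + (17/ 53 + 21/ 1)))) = -2905155/ 3604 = -806.09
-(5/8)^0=-1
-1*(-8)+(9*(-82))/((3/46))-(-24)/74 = -418384/37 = -11307.68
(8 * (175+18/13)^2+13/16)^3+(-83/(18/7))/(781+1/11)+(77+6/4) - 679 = 1473246051065044505193778980109/95551356506112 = 15418368769791430.80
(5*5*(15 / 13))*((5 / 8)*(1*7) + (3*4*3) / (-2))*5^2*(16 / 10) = -204375 / 13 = -15721.15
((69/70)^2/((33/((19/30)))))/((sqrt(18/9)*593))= 10051*sqrt(2)/639254000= 0.00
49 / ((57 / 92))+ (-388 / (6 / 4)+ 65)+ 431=6012 / 19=316.42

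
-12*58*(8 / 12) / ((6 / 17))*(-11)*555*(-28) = -224729120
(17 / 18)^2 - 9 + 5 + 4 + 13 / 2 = 2395 / 324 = 7.39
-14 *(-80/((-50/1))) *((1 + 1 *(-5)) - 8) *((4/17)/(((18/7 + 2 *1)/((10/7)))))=336/17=19.76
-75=-75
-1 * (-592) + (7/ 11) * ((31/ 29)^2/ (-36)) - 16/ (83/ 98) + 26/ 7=111607778437/ 193493916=576.80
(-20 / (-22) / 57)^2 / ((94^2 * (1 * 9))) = 25 / 7815797649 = 0.00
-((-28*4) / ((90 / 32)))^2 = -3211264 / 2025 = -1585.81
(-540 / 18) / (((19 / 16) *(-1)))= 480 / 19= 25.26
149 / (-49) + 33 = 1468 / 49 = 29.96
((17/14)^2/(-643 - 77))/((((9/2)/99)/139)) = -441881/70560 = -6.26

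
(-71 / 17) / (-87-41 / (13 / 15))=923 / 29682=0.03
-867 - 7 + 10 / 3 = -2612 / 3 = -870.67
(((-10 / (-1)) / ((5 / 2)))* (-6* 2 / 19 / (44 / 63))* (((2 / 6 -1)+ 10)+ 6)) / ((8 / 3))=-4347 / 209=-20.80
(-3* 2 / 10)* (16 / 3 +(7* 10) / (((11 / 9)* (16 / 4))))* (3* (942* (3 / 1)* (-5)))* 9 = 49481847 / 11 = 4498349.73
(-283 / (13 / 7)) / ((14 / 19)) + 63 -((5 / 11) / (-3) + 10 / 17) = -2103949 / 14586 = -144.24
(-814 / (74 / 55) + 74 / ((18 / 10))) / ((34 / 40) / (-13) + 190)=-1319500 / 444447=-2.97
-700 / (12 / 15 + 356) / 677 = -875 / 301942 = -0.00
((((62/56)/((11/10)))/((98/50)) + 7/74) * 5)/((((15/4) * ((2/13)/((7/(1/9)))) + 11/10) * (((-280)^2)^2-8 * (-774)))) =6366975/14275968301886368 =0.00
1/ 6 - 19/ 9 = -35/ 18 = -1.94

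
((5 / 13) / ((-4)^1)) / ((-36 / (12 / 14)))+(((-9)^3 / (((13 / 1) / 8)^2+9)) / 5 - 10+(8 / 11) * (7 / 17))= -33808816373 / 1521319800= -22.22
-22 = -22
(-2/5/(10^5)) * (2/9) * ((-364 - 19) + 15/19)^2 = -13184161/101531250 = -0.13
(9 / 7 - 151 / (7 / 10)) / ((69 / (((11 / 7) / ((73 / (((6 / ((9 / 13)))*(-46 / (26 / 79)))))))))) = 2608738 / 32193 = 81.03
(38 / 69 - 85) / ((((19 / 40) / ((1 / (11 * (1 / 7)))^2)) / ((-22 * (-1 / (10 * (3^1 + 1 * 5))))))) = -285523 / 14421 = -19.80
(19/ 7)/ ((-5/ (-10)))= 38/ 7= 5.43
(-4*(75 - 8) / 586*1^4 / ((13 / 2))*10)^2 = 0.50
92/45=2.04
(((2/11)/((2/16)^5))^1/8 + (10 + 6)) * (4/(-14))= -217.35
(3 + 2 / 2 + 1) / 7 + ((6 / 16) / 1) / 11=461 / 616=0.75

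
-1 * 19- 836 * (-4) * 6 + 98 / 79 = 1583653 / 79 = 20046.24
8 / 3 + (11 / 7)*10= 386 / 21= 18.38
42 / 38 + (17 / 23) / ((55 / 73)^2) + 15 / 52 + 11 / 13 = 243475359 / 68740100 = 3.54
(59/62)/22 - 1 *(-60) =81899/1364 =60.04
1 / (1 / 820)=820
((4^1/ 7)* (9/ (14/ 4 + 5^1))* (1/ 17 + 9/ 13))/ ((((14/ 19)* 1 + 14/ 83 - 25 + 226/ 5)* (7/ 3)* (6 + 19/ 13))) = 282724560/ 228593220289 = 0.00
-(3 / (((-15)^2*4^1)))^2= -1 / 90000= -0.00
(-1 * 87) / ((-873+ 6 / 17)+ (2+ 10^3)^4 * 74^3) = -493 / 2314694671981354031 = -0.00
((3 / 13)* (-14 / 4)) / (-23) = 0.04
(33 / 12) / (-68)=-11 / 272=-0.04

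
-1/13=-0.08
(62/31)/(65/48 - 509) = -96/24367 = -0.00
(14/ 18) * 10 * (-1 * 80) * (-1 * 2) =11200/ 9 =1244.44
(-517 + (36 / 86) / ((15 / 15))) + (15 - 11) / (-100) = -555368 / 1075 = -516.62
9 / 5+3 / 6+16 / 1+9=273 / 10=27.30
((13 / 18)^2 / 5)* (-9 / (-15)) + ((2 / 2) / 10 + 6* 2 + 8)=54439 / 2700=20.16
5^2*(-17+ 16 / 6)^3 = -1987675 / 27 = -73617.59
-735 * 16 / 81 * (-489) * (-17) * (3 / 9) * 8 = -86898560 / 27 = -3218465.19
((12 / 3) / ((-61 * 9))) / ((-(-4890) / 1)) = -2 / 1342305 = -0.00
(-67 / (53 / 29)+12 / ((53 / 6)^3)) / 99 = -5455295 / 14738823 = -0.37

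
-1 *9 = -9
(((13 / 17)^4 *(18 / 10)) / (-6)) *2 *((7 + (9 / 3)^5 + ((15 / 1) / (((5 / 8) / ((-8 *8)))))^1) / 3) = 36729446 / 417605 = 87.95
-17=-17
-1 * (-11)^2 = -121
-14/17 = -0.82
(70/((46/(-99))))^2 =12006225/529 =22696.08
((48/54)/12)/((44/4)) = 2/297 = 0.01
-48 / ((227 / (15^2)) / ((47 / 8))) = -63450 / 227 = -279.52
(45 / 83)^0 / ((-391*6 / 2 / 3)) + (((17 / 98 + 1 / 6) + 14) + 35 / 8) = 8604343 / 459816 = 18.71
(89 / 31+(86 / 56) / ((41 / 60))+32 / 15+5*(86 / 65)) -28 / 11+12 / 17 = 3902071144 / 324429105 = 12.03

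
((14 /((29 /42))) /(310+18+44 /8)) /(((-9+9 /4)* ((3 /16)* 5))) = -25088 /2611305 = -0.01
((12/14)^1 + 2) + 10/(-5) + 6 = 48/7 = 6.86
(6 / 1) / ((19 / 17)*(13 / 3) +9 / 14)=4284 / 3917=1.09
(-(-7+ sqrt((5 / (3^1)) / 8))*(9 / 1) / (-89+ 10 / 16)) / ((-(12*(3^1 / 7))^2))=49 / 1818 - 7*sqrt(30) / 21816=0.03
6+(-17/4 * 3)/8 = 141/32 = 4.41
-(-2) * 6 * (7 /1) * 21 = 1764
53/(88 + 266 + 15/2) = 106/723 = 0.15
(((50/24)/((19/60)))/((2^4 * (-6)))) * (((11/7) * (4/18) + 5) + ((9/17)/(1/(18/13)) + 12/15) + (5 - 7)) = -8496925/25395552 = -0.33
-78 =-78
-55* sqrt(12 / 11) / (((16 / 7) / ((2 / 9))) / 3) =-16.75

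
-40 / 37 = -1.08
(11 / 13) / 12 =11 / 156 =0.07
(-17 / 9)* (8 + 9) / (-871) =289 / 7839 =0.04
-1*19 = -19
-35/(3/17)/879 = -595/2637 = -0.23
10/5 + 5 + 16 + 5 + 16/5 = 156/5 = 31.20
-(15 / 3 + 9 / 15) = -28 / 5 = -5.60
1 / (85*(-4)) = -1 / 340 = -0.00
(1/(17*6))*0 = 0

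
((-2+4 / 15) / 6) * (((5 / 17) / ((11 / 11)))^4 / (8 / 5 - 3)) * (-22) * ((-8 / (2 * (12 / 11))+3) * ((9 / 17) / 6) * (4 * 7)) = 715000 / 12778713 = 0.06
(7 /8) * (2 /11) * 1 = 7 /44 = 0.16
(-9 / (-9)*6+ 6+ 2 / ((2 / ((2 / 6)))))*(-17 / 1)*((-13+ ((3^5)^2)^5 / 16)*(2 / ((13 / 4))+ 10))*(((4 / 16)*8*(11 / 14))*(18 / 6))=-470786258519169005847931400.00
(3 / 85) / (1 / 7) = 21 / 85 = 0.25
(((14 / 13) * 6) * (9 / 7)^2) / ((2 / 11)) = 5346 / 91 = 58.75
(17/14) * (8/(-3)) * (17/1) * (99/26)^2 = -944163/1183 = -798.11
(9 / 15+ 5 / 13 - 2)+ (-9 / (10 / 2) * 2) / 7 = -696 / 455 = -1.53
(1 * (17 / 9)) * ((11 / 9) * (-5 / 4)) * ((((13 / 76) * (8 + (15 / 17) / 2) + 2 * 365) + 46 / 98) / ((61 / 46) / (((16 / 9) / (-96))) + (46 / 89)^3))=1502609286078197 / 50844902695776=29.55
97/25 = 3.88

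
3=3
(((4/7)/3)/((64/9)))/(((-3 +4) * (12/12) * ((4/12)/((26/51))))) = 39/952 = 0.04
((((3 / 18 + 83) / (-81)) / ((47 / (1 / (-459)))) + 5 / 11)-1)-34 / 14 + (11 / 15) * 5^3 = 71602033511 / 807304806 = 88.69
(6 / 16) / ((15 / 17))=17 / 40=0.42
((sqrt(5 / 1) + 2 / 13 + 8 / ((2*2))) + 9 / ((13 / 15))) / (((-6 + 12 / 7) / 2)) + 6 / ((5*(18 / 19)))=-5.63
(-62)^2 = 3844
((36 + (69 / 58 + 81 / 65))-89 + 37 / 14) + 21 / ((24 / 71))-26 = -1245221 / 105560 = -11.80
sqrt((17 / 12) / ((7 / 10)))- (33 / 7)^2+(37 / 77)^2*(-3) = -135876 / 5929+sqrt(3570) / 42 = -21.49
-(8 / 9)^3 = -512 / 729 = -0.70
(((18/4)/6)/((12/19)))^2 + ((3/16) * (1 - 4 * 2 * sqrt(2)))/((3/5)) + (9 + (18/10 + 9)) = 27549/1280 - 5 * sqrt(2)/2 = 17.99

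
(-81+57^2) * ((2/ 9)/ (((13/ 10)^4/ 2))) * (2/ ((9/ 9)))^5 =450560000/ 28561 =15775.36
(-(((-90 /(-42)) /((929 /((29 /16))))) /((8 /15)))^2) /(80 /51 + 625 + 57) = -2171356875 /24154594209923072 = -0.00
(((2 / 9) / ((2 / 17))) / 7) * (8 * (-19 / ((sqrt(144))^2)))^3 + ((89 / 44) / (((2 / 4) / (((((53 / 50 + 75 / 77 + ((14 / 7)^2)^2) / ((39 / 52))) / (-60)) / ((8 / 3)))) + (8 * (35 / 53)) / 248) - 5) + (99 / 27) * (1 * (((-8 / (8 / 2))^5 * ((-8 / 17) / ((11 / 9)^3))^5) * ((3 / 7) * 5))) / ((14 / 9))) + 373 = 244797695633429188286154406480793952919 / 656958156050376904532094298373351760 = 372.62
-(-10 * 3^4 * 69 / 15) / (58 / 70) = 130410 / 29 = 4496.90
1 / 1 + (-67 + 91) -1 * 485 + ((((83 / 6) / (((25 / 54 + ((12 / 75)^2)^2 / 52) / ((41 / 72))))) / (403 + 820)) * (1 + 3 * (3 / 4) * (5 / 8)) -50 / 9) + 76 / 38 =-165819108602491141 / 357737238289152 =-463.52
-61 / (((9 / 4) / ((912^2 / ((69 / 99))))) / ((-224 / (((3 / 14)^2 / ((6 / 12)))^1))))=5445073829888 / 69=78914113476.64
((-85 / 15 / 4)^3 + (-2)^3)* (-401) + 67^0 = 7515265 / 1728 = 4349.11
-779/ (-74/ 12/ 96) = 448704/ 37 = 12127.14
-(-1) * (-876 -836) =-1712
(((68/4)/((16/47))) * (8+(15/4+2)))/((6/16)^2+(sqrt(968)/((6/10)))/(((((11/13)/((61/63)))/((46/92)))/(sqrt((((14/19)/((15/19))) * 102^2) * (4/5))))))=-672754005/47641358624203+2729883087360 * sqrt(21)/47641358624203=0.26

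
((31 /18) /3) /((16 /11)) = 341 /864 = 0.39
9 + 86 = 95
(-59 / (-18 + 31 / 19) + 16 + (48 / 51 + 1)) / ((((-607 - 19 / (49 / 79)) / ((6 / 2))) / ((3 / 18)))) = -697711 / 41296757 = -0.02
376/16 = 47/2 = 23.50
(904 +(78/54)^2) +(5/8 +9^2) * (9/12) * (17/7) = 19137575/18144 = 1054.76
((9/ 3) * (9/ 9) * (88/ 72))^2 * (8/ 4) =242/ 9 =26.89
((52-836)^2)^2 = 377801998336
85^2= 7225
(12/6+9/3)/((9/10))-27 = -193/9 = -21.44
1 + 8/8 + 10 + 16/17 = 220/17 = 12.94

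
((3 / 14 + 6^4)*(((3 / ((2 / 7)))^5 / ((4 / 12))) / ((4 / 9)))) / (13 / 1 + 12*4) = 285868983267 / 15616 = 18306159.28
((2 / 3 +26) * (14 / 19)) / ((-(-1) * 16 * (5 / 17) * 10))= 119 / 285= 0.42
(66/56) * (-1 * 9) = -297/28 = -10.61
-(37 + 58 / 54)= -1028 / 27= -38.07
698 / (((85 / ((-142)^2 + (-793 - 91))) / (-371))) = -58737767.53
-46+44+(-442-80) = -524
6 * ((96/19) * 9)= 5184/19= 272.84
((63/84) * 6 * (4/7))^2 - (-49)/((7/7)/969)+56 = 2329637/49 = 47543.61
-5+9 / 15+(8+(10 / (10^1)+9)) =68 / 5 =13.60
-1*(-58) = 58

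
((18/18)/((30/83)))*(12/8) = 83/20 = 4.15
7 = 7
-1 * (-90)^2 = -8100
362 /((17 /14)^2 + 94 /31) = 2199512 /27383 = 80.32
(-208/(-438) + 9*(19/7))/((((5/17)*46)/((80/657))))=5192072/23165163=0.22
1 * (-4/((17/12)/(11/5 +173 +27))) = -48528/85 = -570.92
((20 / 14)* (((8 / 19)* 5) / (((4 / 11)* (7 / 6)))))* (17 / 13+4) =37.63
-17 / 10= -1.70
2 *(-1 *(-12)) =24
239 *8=1912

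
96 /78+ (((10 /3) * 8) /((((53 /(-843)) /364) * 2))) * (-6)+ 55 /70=4467784571 /9646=463174.85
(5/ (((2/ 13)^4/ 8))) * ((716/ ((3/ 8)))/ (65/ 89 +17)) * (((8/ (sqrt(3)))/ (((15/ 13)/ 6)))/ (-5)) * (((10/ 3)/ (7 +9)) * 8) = -757128804224 * sqrt(3)/ 21303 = -61558726.79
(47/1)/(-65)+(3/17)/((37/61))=-17668/40885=-0.43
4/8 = 1/2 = 0.50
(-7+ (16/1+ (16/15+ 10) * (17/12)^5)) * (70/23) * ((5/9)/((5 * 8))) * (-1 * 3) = -942510037/103016448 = -9.15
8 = 8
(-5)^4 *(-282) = -176250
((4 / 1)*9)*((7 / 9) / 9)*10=280 / 9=31.11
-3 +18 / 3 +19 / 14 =61 / 14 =4.36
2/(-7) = -2/7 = -0.29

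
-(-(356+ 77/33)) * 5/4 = 5375/12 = 447.92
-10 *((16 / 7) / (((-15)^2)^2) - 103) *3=73001218 / 23625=3090.00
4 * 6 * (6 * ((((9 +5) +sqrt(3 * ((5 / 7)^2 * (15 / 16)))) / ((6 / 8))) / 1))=720 * sqrt(5) / 7 +2688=2918.00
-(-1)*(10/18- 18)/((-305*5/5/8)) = 0.46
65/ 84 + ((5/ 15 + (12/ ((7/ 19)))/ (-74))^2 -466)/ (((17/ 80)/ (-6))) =60020772405/ 4561508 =13158.10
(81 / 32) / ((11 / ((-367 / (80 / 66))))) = -89181 / 1280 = -69.67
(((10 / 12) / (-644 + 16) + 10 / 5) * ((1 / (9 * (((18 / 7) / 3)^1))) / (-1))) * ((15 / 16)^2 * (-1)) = 1317925 / 5787648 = 0.23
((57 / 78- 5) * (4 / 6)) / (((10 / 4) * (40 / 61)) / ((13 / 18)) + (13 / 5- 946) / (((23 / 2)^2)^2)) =-3158005685 / 2458719704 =-1.28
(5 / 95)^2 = 1 / 361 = 0.00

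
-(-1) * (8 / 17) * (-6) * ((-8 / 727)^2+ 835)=-2357.65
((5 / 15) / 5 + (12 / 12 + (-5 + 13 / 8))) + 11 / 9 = -391 / 360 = -1.09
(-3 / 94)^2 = 9 / 8836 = 0.00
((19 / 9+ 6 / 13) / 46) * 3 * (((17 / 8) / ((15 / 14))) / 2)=35819 / 215280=0.17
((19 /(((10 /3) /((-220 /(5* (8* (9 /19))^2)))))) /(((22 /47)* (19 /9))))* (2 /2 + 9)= -16967 /96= -176.74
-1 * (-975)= 975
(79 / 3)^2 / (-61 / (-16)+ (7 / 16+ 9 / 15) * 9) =124820 / 2367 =52.73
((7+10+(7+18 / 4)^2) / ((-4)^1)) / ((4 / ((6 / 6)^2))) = -597 / 64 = -9.33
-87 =-87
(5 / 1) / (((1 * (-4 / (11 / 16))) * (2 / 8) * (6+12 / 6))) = -55 / 128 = -0.43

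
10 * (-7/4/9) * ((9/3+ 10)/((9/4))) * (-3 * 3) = 101.11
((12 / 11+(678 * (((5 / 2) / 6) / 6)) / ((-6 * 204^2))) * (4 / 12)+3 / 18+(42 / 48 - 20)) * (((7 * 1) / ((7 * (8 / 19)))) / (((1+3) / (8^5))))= -361779.65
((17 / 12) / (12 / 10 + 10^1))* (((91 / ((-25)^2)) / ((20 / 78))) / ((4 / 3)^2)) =25857 / 640000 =0.04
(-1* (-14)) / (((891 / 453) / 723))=509474 / 99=5146.20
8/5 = 1.60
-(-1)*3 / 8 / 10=3 / 80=0.04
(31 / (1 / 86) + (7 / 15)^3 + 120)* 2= 18806186 / 3375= 5572.20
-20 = -20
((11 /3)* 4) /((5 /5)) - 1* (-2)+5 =65 /3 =21.67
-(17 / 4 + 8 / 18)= -169 / 36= -4.69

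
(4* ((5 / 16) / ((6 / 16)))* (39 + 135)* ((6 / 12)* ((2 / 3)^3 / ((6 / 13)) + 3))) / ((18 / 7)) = 299425 / 729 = 410.73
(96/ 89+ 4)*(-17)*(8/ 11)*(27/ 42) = -276624/ 6853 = -40.37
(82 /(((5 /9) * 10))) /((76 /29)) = 10701 /1900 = 5.63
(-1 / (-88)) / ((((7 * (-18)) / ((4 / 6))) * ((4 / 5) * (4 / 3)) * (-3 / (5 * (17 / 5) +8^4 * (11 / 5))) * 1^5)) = 15047 / 88704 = 0.17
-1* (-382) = 382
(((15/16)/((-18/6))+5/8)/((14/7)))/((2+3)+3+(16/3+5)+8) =15/2528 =0.01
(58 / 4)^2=841 / 4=210.25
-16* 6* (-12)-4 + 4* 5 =1168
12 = 12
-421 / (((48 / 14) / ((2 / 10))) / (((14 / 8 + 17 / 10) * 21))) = -1423401 / 800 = -1779.25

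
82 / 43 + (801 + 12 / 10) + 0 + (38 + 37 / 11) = 1999538 / 2365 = 845.47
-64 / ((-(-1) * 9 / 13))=-92.44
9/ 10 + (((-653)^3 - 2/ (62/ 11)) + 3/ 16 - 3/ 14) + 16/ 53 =-278445076.18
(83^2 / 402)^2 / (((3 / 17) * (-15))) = -806791457 / 7272180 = -110.94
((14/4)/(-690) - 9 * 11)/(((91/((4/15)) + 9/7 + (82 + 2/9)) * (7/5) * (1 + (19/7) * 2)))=-956389/36928455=-0.03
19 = 19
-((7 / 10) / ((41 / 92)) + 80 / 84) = -10862 / 4305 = -2.52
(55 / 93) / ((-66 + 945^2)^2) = 55 / 74155947138333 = 0.00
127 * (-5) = -635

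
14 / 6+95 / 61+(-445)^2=36239287 / 183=198028.89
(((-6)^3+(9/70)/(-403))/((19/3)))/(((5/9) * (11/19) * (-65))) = 164520963/100850750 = 1.63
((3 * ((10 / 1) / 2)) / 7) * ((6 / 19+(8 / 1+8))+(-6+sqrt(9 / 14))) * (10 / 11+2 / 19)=4770 * sqrt(14) / 10241+89040 / 3971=24.17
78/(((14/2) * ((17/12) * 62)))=468/3689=0.13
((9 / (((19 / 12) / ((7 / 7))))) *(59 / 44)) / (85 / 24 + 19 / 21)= 29736 / 17347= 1.71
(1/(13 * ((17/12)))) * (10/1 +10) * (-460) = -110400/221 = -499.55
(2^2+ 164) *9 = 1512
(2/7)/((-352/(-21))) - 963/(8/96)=-2033853/176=-11555.98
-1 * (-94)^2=-8836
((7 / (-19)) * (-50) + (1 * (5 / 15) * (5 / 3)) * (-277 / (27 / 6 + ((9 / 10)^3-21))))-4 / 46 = 1742460268 / 62027343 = 28.09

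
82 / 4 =41 / 2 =20.50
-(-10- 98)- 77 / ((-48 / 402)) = 6023 / 8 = 752.88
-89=-89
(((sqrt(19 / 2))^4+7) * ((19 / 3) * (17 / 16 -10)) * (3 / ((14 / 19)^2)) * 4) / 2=-381545593 / 6272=-60833.16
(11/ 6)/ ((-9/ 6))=-11/ 9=-1.22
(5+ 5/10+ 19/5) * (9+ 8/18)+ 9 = 581/6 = 96.83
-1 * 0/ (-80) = 0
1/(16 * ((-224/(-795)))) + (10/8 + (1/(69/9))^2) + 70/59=299256649/111860224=2.68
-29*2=-58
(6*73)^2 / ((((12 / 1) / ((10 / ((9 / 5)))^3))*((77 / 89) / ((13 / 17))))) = 770706625000 / 318087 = 2422942.86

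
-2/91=-0.02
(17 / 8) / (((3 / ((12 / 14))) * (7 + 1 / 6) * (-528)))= -17 / 105952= -0.00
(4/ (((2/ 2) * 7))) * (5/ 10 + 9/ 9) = 6/ 7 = 0.86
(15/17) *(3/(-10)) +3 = 93/34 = 2.74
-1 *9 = -9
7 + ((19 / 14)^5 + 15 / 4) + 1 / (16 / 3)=8358549 / 537824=15.54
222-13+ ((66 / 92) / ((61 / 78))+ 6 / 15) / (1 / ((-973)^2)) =8750188824 / 7015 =1247354.07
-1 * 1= -1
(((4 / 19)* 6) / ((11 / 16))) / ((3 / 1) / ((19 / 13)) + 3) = 4 / 11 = 0.36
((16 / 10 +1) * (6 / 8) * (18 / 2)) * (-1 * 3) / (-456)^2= -117 / 462080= -0.00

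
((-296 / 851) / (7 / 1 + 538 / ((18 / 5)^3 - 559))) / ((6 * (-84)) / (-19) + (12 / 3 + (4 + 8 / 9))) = -1216817 / 737164329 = -0.00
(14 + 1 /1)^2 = 225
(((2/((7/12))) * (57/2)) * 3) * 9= 18468/7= 2638.29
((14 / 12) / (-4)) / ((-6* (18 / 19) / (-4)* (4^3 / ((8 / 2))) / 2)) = -133 / 5184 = -0.03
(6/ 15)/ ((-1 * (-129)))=2/ 645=0.00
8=8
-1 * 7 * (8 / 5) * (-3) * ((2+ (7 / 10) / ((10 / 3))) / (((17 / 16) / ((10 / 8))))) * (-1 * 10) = -4368 / 5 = -873.60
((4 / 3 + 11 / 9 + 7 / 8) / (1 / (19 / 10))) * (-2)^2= 4693 / 180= 26.07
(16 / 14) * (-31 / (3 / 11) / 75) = -2728 / 1575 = -1.73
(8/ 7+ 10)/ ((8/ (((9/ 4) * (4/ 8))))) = 351/ 224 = 1.57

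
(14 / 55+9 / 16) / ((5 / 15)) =2157 / 880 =2.45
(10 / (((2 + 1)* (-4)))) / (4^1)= -5 / 24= -0.21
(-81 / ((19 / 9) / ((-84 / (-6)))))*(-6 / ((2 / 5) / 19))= 153090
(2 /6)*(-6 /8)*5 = -5 /4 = -1.25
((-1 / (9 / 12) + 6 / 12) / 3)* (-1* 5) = 25 / 18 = 1.39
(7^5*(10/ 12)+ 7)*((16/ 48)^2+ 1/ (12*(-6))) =588539/ 432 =1362.36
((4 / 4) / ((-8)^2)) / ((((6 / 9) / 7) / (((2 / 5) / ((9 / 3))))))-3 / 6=-153 / 320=-0.48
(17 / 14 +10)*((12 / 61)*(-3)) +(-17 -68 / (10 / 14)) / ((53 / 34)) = -8893488 / 113155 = -78.60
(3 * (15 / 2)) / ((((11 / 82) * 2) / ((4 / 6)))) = 615 / 11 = 55.91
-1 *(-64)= 64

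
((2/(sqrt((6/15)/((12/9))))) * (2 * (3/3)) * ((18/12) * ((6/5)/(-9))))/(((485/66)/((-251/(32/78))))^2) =-10124.43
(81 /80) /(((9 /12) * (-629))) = -27 /12580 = -0.00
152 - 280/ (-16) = 339/ 2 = 169.50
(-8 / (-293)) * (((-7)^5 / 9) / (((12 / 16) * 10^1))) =-268912 / 39555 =-6.80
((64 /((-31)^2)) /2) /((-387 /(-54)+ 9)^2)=1152 /9042049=0.00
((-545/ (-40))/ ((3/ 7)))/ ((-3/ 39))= -9919/ 24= -413.29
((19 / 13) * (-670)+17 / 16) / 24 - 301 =-1706051 / 4992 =-341.76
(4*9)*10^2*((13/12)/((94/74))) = 144300/47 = 3070.21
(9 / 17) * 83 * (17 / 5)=747 / 5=149.40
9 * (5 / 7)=45 / 7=6.43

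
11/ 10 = 1.10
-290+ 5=-285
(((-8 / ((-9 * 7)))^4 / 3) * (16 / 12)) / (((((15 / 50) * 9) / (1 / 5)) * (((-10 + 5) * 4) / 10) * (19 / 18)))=-32768 / 8081268993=-0.00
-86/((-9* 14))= 43/63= 0.68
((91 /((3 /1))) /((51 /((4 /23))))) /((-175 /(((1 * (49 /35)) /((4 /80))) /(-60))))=364 /1319625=0.00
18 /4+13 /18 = 47 /9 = 5.22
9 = 9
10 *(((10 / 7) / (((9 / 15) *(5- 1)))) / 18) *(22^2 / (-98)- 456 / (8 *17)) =-863375 / 314874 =-2.74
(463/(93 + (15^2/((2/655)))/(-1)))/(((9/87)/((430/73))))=-268540/749637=-0.36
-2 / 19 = -0.11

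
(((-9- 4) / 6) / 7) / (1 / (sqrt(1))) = -13 / 42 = -0.31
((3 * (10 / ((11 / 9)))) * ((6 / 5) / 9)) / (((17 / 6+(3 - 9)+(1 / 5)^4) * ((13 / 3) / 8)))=-1.91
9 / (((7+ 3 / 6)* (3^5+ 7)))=0.00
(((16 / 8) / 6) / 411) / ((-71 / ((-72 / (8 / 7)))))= 0.00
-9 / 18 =-1 / 2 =-0.50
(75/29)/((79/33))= 1.08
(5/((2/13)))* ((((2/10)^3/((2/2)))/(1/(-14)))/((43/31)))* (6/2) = -8463/1075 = -7.87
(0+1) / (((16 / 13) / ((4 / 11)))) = 0.30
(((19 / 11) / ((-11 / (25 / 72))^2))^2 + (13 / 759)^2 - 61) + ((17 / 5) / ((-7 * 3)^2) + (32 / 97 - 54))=-68627703698904686374771 / 598521267997572648960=-114.66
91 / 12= 7.58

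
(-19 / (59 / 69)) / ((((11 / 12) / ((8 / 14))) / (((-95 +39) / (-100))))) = -125856 / 16225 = -7.76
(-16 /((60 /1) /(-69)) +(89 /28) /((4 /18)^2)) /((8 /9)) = 417141 /4480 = 93.11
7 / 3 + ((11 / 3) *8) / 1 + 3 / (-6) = 31.17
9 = 9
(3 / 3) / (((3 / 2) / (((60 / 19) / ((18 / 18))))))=40 / 19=2.11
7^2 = 49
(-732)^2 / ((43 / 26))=13931424 / 43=323986.60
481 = 481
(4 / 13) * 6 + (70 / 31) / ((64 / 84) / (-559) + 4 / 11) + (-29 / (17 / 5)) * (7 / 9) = 416856653 / 288440802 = 1.45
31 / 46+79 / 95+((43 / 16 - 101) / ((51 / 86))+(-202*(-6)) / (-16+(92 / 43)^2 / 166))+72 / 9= -469738059701 / 2023362440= -232.16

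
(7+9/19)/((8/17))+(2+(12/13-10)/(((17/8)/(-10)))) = 60.60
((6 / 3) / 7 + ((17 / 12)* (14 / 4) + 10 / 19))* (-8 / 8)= -18419 / 3192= -5.77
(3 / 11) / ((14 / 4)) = 6 / 77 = 0.08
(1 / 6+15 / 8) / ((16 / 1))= 49 / 384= 0.13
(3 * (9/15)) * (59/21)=177/35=5.06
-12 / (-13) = 12 / 13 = 0.92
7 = 7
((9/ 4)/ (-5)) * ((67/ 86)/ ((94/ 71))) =-42813/ 161680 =-0.26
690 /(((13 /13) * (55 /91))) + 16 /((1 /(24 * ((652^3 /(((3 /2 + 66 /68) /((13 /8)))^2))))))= 74454342853930 /1617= 46044738932.55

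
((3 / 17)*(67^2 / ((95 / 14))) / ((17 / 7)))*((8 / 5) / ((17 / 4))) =42232512 / 2333675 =18.10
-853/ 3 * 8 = -2274.67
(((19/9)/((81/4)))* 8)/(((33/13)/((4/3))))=31616/72171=0.44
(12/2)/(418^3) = 3/36517316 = 0.00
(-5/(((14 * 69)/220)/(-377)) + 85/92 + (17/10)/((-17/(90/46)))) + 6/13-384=1167539/25116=46.49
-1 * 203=-203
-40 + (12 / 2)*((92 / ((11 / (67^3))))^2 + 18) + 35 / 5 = 4593838480079571 / 121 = 37965607273384.88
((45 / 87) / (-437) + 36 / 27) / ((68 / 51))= 50647 / 50692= 1.00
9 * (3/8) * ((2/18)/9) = 0.04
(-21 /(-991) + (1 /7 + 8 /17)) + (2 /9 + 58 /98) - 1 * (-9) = 77628862 /7429527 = 10.45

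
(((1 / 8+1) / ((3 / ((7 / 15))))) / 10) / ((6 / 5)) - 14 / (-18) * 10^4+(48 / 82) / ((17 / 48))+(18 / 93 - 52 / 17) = 241961128627 / 31114080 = 7776.58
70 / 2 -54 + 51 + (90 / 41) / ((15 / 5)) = 1342 / 41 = 32.73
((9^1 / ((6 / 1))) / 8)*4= 3 / 4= 0.75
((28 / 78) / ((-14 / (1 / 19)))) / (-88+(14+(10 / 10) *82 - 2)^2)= -1 / 6482268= -0.00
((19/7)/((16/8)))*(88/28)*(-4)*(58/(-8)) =6061/49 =123.69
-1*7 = -7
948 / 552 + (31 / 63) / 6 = 7822 / 4347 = 1.80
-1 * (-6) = 6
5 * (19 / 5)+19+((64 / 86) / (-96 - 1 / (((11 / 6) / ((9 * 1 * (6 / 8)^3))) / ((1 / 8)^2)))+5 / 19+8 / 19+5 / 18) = 413112436381 / 10605070134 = 38.95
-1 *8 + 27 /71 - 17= -1748 /71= -24.62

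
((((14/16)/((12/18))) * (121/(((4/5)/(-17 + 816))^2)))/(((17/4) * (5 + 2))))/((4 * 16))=340793475/4096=83201.53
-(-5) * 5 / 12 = 25 / 12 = 2.08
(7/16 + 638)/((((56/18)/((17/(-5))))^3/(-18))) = 65854456299/4390400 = 14999.65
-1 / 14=-0.07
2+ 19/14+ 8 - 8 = 47/14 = 3.36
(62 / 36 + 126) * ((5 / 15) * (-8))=-9196 / 27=-340.59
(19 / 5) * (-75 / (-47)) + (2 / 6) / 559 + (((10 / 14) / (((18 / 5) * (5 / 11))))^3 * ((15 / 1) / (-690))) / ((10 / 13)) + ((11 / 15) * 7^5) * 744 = 221688916956958400101 / 24175704178080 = 9169905.26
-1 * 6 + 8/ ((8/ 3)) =-3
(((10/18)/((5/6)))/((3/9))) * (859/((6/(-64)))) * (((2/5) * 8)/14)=-439808/105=-4188.65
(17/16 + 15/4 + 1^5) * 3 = 279/16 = 17.44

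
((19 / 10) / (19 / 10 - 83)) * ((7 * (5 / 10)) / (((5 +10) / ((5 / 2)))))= -133 / 9732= -0.01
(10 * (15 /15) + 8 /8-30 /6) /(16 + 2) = 0.33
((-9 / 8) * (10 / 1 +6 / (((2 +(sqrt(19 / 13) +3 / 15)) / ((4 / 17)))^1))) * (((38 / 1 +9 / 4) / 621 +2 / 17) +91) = -2843475835 / 2538576 +4185275 * sqrt(247) / 1269288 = -1068.28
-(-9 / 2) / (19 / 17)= 153 / 38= 4.03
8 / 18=4 / 9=0.44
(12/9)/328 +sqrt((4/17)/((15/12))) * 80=1/246 +64 * sqrt(85)/17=34.71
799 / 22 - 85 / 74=14314 / 407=35.17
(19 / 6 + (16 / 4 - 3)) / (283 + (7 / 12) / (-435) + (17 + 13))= 0.01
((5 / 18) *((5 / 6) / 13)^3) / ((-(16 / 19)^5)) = -1547561875 / 8956869083136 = -0.00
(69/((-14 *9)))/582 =-23/24444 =-0.00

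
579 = 579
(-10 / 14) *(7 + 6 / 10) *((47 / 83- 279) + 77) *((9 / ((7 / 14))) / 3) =6560.98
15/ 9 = 5/ 3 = 1.67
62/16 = 31/8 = 3.88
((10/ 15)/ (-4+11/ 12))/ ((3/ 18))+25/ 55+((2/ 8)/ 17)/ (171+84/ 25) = -101659141/ 120639684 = -0.84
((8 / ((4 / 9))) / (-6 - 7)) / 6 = -3 / 13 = -0.23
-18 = -18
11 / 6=1.83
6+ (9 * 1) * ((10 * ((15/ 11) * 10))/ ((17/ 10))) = 136122/ 187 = 727.93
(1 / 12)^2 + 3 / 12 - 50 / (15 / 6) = -2843 / 144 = -19.74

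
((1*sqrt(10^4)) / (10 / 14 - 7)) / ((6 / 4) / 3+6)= -350 / 143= -2.45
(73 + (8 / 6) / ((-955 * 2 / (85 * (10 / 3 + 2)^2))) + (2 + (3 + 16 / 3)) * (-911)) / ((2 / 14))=-337249654 / 5157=-65396.48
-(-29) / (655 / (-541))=-15689 / 655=-23.95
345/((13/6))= 2070/13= 159.23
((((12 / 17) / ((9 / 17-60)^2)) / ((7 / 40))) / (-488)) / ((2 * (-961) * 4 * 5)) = 0.00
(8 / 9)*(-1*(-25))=200 / 9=22.22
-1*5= -5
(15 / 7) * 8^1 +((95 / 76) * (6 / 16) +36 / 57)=77643 / 4256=18.24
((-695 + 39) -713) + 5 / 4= -5471 / 4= -1367.75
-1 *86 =-86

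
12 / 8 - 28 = -53 / 2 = -26.50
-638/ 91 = -7.01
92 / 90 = 1.02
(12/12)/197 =1/197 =0.01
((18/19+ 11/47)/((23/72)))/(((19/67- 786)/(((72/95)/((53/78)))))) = -5716324224/1088803219039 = -0.01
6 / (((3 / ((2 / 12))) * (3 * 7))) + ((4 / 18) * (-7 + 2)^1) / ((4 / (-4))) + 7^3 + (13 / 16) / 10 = 3469619 / 10080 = 344.21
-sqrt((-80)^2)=-80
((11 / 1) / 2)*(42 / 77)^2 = 18 / 11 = 1.64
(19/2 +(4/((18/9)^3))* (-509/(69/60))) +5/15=-29183/138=-211.47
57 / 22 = 2.59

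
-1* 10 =-10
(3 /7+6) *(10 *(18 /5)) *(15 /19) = 24300 /133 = 182.71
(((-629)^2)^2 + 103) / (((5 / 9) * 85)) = 1408786208856 / 425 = 3314791079.66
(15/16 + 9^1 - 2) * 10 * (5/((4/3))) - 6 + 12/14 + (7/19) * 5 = 1252777/4256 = 294.36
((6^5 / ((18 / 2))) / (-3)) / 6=-48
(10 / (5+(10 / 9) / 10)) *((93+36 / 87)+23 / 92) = 488925 / 2668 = 183.26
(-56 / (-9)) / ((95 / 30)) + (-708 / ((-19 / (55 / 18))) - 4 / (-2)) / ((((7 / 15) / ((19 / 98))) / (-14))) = -1876652 / 2793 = -671.91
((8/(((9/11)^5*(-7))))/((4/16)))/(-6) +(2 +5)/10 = 34448363/12400290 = 2.78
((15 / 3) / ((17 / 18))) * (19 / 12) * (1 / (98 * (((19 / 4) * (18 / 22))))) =0.02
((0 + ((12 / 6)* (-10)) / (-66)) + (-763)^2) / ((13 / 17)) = 326596979 / 429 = 761298.32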